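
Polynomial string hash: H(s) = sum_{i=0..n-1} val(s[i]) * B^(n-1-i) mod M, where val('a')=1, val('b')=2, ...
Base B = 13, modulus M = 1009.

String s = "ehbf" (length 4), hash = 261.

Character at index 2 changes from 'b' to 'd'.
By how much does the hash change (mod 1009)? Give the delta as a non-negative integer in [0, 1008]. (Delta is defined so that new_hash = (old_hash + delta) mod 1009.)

Delta formula: (val(new) - val(old)) * B^(n-1-k) mod M
  val('d') - val('b') = 4 - 2 = 2
  B^(n-1-k) = 13^1 mod 1009 = 13
  Delta = 2 * 13 mod 1009 = 26

Answer: 26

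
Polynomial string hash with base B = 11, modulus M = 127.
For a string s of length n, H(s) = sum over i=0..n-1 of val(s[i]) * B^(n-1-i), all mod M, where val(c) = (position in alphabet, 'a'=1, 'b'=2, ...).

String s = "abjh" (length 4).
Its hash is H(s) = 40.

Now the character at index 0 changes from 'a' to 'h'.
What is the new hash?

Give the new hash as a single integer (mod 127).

val('a') = 1, val('h') = 8
Position k = 0, exponent = n-1-k = 3
B^3 mod M = 11^3 mod 127 = 61
Delta = (8 - 1) * 61 mod 127 = 46
New hash = (40 + 46) mod 127 = 86

Answer: 86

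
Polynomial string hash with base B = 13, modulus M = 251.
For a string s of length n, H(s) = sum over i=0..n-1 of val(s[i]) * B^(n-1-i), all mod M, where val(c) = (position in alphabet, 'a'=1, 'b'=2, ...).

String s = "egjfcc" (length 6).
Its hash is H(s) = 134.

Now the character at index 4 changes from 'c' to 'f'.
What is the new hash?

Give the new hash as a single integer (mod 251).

Answer: 173

Derivation:
val('c') = 3, val('f') = 6
Position k = 4, exponent = n-1-k = 1
B^1 mod M = 13^1 mod 251 = 13
Delta = (6 - 3) * 13 mod 251 = 39
New hash = (134 + 39) mod 251 = 173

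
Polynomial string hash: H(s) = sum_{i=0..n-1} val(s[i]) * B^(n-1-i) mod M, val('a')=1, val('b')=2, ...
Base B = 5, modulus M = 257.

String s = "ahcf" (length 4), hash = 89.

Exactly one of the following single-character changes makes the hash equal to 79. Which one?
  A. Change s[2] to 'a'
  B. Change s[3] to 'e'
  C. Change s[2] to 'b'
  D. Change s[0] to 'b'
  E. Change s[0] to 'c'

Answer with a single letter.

Option A: s[2]='c'->'a', delta=(1-3)*5^1 mod 257 = 247, hash=89+247 mod 257 = 79 <-- target
Option B: s[3]='f'->'e', delta=(5-6)*5^0 mod 257 = 256, hash=89+256 mod 257 = 88
Option C: s[2]='c'->'b', delta=(2-3)*5^1 mod 257 = 252, hash=89+252 mod 257 = 84
Option D: s[0]='a'->'b', delta=(2-1)*5^3 mod 257 = 125, hash=89+125 mod 257 = 214
Option E: s[0]='a'->'c', delta=(3-1)*5^3 mod 257 = 250, hash=89+250 mod 257 = 82

Answer: A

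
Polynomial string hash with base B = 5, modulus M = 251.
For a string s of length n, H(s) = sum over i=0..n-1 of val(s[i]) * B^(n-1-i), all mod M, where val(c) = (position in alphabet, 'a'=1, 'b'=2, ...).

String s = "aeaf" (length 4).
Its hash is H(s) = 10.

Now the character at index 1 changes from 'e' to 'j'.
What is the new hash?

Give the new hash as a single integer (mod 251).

Answer: 135

Derivation:
val('e') = 5, val('j') = 10
Position k = 1, exponent = n-1-k = 2
B^2 mod M = 5^2 mod 251 = 25
Delta = (10 - 5) * 25 mod 251 = 125
New hash = (10 + 125) mod 251 = 135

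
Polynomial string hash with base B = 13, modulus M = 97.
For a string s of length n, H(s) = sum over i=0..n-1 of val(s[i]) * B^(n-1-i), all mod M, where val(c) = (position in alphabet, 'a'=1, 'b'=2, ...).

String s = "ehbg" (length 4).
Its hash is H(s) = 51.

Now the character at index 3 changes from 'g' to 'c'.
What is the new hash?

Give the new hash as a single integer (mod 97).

Answer: 47

Derivation:
val('g') = 7, val('c') = 3
Position k = 3, exponent = n-1-k = 0
B^0 mod M = 13^0 mod 97 = 1
Delta = (3 - 7) * 1 mod 97 = 93
New hash = (51 + 93) mod 97 = 47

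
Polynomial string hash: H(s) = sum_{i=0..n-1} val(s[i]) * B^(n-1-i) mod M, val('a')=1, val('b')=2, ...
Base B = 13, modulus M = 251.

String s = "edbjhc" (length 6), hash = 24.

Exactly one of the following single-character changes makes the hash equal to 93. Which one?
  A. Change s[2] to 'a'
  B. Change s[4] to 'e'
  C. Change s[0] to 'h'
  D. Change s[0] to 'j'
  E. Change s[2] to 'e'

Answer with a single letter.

Answer: D

Derivation:
Option A: s[2]='b'->'a', delta=(1-2)*13^3 mod 251 = 62, hash=24+62 mod 251 = 86
Option B: s[4]='h'->'e', delta=(5-8)*13^1 mod 251 = 212, hash=24+212 mod 251 = 236
Option C: s[0]='e'->'h', delta=(8-5)*13^5 mod 251 = 192, hash=24+192 mod 251 = 216
Option D: s[0]='e'->'j', delta=(10-5)*13^5 mod 251 = 69, hash=24+69 mod 251 = 93 <-- target
Option E: s[2]='b'->'e', delta=(5-2)*13^3 mod 251 = 65, hash=24+65 mod 251 = 89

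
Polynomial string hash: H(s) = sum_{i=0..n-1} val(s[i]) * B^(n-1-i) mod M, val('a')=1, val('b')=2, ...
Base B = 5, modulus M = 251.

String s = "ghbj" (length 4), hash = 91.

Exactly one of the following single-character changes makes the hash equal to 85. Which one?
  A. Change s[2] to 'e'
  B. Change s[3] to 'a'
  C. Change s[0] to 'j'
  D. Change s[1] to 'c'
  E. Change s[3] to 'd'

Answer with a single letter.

Option A: s[2]='b'->'e', delta=(5-2)*5^1 mod 251 = 15, hash=91+15 mod 251 = 106
Option B: s[3]='j'->'a', delta=(1-10)*5^0 mod 251 = 242, hash=91+242 mod 251 = 82
Option C: s[0]='g'->'j', delta=(10-7)*5^3 mod 251 = 124, hash=91+124 mod 251 = 215
Option D: s[1]='h'->'c', delta=(3-8)*5^2 mod 251 = 126, hash=91+126 mod 251 = 217
Option E: s[3]='j'->'d', delta=(4-10)*5^0 mod 251 = 245, hash=91+245 mod 251 = 85 <-- target

Answer: E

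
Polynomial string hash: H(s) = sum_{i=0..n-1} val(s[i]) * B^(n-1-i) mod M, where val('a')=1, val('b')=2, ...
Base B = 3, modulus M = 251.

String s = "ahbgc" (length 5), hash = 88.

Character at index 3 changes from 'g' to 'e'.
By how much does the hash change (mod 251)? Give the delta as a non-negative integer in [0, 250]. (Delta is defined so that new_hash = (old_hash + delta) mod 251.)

Delta formula: (val(new) - val(old)) * B^(n-1-k) mod M
  val('e') - val('g') = 5 - 7 = -2
  B^(n-1-k) = 3^1 mod 251 = 3
  Delta = -2 * 3 mod 251 = 245

Answer: 245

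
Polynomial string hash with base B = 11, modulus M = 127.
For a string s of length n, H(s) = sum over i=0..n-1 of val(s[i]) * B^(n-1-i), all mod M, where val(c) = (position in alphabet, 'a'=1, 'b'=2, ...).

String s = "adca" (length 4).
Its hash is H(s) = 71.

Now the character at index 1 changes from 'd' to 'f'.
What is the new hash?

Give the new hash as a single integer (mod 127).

Answer: 59

Derivation:
val('d') = 4, val('f') = 6
Position k = 1, exponent = n-1-k = 2
B^2 mod M = 11^2 mod 127 = 121
Delta = (6 - 4) * 121 mod 127 = 115
New hash = (71 + 115) mod 127 = 59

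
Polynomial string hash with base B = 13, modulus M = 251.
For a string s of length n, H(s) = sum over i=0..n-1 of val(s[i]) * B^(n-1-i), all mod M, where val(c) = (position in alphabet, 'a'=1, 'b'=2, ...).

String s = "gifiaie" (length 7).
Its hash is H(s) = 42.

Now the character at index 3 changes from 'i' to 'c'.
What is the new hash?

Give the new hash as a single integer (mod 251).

val('i') = 9, val('c') = 3
Position k = 3, exponent = n-1-k = 3
B^3 mod M = 13^3 mod 251 = 189
Delta = (3 - 9) * 189 mod 251 = 121
New hash = (42 + 121) mod 251 = 163

Answer: 163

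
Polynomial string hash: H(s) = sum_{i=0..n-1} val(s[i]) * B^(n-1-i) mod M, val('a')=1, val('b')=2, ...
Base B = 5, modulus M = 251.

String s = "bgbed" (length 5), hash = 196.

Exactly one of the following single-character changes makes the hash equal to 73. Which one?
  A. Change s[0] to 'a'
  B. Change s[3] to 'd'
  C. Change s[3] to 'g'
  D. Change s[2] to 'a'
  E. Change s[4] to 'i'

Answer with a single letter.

Answer: A

Derivation:
Option A: s[0]='b'->'a', delta=(1-2)*5^4 mod 251 = 128, hash=196+128 mod 251 = 73 <-- target
Option B: s[3]='e'->'d', delta=(4-5)*5^1 mod 251 = 246, hash=196+246 mod 251 = 191
Option C: s[3]='e'->'g', delta=(7-5)*5^1 mod 251 = 10, hash=196+10 mod 251 = 206
Option D: s[2]='b'->'a', delta=(1-2)*5^2 mod 251 = 226, hash=196+226 mod 251 = 171
Option E: s[4]='d'->'i', delta=(9-4)*5^0 mod 251 = 5, hash=196+5 mod 251 = 201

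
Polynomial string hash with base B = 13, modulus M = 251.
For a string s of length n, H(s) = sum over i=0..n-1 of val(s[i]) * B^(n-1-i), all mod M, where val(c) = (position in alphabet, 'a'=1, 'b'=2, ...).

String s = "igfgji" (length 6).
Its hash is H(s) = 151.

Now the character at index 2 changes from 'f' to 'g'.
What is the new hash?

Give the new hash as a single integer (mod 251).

val('f') = 6, val('g') = 7
Position k = 2, exponent = n-1-k = 3
B^3 mod M = 13^3 mod 251 = 189
Delta = (7 - 6) * 189 mod 251 = 189
New hash = (151 + 189) mod 251 = 89

Answer: 89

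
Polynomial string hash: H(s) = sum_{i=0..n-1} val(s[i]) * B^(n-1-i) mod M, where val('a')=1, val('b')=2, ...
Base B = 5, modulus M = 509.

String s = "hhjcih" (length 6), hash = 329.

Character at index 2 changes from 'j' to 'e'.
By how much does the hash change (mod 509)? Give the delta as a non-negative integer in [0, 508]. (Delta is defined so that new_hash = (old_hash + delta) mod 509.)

Delta formula: (val(new) - val(old)) * B^(n-1-k) mod M
  val('e') - val('j') = 5 - 10 = -5
  B^(n-1-k) = 5^3 mod 509 = 125
  Delta = -5 * 125 mod 509 = 393

Answer: 393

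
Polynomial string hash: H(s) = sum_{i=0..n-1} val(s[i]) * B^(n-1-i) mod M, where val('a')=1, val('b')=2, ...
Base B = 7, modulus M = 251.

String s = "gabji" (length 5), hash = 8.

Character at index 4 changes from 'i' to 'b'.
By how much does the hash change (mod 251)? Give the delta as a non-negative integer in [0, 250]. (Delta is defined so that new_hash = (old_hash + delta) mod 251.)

Answer: 244

Derivation:
Delta formula: (val(new) - val(old)) * B^(n-1-k) mod M
  val('b') - val('i') = 2 - 9 = -7
  B^(n-1-k) = 7^0 mod 251 = 1
  Delta = -7 * 1 mod 251 = 244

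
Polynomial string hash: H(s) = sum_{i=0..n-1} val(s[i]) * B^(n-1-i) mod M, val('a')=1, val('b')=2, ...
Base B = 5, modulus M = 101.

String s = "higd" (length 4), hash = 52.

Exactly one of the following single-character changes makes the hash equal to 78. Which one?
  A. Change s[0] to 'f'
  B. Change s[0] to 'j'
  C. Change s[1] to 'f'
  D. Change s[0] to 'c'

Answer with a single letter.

Option A: s[0]='h'->'f', delta=(6-8)*5^3 mod 101 = 53, hash=52+53 mod 101 = 4
Option B: s[0]='h'->'j', delta=(10-8)*5^3 mod 101 = 48, hash=52+48 mod 101 = 100
Option C: s[1]='i'->'f', delta=(6-9)*5^2 mod 101 = 26, hash=52+26 mod 101 = 78 <-- target
Option D: s[0]='h'->'c', delta=(3-8)*5^3 mod 101 = 82, hash=52+82 mod 101 = 33

Answer: C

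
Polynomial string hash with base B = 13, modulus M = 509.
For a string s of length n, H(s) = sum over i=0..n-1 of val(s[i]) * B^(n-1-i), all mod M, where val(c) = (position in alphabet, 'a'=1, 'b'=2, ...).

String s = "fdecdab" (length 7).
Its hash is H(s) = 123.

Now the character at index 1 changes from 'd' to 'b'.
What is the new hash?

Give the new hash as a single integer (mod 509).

Answer: 168

Derivation:
val('d') = 4, val('b') = 2
Position k = 1, exponent = n-1-k = 5
B^5 mod M = 13^5 mod 509 = 232
Delta = (2 - 4) * 232 mod 509 = 45
New hash = (123 + 45) mod 509 = 168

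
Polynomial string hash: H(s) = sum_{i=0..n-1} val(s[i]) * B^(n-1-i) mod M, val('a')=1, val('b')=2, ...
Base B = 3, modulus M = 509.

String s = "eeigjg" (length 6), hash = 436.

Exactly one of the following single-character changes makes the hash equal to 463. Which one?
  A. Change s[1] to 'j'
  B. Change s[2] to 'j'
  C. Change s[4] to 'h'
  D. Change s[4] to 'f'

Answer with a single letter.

Option A: s[1]='e'->'j', delta=(10-5)*3^4 mod 509 = 405, hash=436+405 mod 509 = 332
Option B: s[2]='i'->'j', delta=(10-9)*3^3 mod 509 = 27, hash=436+27 mod 509 = 463 <-- target
Option C: s[4]='j'->'h', delta=(8-10)*3^1 mod 509 = 503, hash=436+503 mod 509 = 430
Option D: s[4]='j'->'f', delta=(6-10)*3^1 mod 509 = 497, hash=436+497 mod 509 = 424

Answer: B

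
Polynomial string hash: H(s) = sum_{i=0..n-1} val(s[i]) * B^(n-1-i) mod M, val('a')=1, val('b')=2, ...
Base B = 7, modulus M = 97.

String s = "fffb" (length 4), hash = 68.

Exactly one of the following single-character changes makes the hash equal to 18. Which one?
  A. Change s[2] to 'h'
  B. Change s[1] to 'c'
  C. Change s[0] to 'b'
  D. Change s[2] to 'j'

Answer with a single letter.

Option A: s[2]='f'->'h', delta=(8-6)*7^1 mod 97 = 14, hash=68+14 mod 97 = 82
Option B: s[1]='f'->'c', delta=(3-6)*7^2 mod 97 = 47, hash=68+47 mod 97 = 18 <-- target
Option C: s[0]='f'->'b', delta=(2-6)*7^3 mod 97 = 83, hash=68+83 mod 97 = 54
Option D: s[2]='f'->'j', delta=(10-6)*7^1 mod 97 = 28, hash=68+28 mod 97 = 96

Answer: B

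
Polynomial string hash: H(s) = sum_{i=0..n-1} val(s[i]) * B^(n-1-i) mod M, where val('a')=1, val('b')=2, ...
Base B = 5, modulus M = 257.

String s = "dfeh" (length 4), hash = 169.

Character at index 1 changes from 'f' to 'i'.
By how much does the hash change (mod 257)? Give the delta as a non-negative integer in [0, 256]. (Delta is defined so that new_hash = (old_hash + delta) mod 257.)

Answer: 75

Derivation:
Delta formula: (val(new) - val(old)) * B^(n-1-k) mod M
  val('i') - val('f') = 9 - 6 = 3
  B^(n-1-k) = 5^2 mod 257 = 25
  Delta = 3 * 25 mod 257 = 75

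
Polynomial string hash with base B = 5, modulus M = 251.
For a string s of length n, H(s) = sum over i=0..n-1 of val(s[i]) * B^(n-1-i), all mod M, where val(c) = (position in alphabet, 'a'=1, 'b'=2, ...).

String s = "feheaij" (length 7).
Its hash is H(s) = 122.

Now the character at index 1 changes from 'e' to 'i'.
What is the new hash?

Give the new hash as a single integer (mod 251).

Answer: 72

Derivation:
val('e') = 5, val('i') = 9
Position k = 1, exponent = n-1-k = 5
B^5 mod M = 5^5 mod 251 = 113
Delta = (9 - 5) * 113 mod 251 = 201
New hash = (122 + 201) mod 251 = 72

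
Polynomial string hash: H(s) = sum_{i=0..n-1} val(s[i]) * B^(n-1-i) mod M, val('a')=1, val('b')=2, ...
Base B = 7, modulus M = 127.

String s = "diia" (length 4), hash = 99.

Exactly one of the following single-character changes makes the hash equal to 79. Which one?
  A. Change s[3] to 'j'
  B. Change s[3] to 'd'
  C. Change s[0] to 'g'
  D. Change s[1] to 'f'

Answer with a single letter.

Option A: s[3]='a'->'j', delta=(10-1)*7^0 mod 127 = 9, hash=99+9 mod 127 = 108
Option B: s[3]='a'->'d', delta=(4-1)*7^0 mod 127 = 3, hash=99+3 mod 127 = 102
Option C: s[0]='d'->'g', delta=(7-4)*7^3 mod 127 = 13, hash=99+13 mod 127 = 112
Option D: s[1]='i'->'f', delta=(6-9)*7^2 mod 127 = 107, hash=99+107 mod 127 = 79 <-- target

Answer: D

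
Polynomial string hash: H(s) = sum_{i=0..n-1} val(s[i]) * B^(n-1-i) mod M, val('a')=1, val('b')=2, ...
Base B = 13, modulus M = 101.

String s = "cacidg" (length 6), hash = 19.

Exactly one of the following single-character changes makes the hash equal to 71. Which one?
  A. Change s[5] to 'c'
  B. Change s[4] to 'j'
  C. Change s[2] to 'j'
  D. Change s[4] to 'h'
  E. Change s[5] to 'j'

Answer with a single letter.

Option A: s[5]='g'->'c', delta=(3-7)*13^0 mod 101 = 97, hash=19+97 mod 101 = 15
Option B: s[4]='d'->'j', delta=(10-4)*13^1 mod 101 = 78, hash=19+78 mod 101 = 97
Option C: s[2]='c'->'j', delta=(10-3)*13^3 mod 101 = 27, hash=19+27 mod 101 = 46
Option D: s[4]='d'->'h', delta=(8-4)*13^1 mod 101 = 52, hash=19+52 mod 101 = 71 <-- target
Option E: s[5]='g'->'j', delta=(10-7)*13^0 mod 101 = 3, hash=19+3 mod 101 = 22

Answer: D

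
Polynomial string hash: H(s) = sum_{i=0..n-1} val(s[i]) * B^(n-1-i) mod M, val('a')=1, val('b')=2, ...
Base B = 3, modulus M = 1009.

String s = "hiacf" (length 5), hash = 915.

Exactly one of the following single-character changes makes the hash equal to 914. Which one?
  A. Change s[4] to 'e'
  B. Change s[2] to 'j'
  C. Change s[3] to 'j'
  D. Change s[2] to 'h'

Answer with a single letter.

Option A: s[4]='f'->'e', delta=(5-6)*3^0 mod 1009 = 1008, hash=915+1008 mod 1009 = 914 <-- target
Option B: s[2]='a'->'j', delta=(10-1)*3^2 mod 1009 = 81, hash=915+81 mod 1009 = 996
Option C: s[3]='c'->'j', delta=(10-3)*3^1 mod 1009 = 21, hash=915+21 mod 1009 = 936
Option D: s[2]='a'->'h', delta=(8-1)*3^2 mod 1009 = 63, hash=915+63 mod 1009 = 978

Answer: A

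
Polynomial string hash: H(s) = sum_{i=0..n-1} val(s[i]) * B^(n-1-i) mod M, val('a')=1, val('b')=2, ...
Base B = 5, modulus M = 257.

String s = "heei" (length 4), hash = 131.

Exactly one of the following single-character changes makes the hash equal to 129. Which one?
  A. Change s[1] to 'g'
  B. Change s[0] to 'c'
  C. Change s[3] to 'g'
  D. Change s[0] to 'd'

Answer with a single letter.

Answer: C

Derivation:
Option A: s[1]='e'->'g', delta=(7-5)*5^2 mod 257 = 50, hash=131+50 mod 257 = 181
Option B: s[0]='h'->'c', delta=(3-8)*5^3 mod 257 = 146, hash=131+146 mod 257 = 20
Option C: s[3]='i'->'g', delta=(7-9)*5^0 mod 257 = 255, hash=131+255 mod 257 = 129 <-- target
Option D: s[0]='h'->'d', delta=(4-8)*5^3 mod 257 = 14, hash=131+14 mod 257 = 145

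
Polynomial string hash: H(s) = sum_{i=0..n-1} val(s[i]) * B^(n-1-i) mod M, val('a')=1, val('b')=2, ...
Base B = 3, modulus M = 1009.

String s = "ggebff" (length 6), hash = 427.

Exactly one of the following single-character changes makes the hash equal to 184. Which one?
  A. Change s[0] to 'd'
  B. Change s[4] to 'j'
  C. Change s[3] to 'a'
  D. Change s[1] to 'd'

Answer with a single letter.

Answer: D

Derivation:
Option A: s[0]='g'->'d', delta=(4-7)*3^5 mod 1009 = 280, hash=427+280 mod 1009 = 707
Option B: s[4]='f'->'j', delta=(10-6)*3^1 mod 1009 = 12, hash=427+12 mod 1009 = 439
Option C: s[3]='b'->'a', delta=(1-2)*3^2 mod 1009 = 1000, hash=427+1000 mod 1009 = 418
Option D: s[1]='g'->'d', delta=(4-7)*3^4 mod 1009 = 766, hash=427+766 mod 1009 = 184 <-- target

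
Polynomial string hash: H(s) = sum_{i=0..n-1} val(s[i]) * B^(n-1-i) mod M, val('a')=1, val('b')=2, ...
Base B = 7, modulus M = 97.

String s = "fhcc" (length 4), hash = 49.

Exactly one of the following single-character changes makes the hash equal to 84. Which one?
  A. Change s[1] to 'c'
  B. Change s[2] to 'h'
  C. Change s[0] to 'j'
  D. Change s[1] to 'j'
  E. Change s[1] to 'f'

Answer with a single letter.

Option A: s[1]='h'->'c', delta=(3-8)*7^2 mod 97 = 46, hash=49+46 mod 97 = 95
Option B: s[2]='c'->'h', delta=(8-3)*7^1 mod 97 = 35, hash=49+35 mod 97 = 84 <-- target
Option C: s[0]='f'->'j', delta=(10-6)*7^3 mod 97 = 14, hash=49+14 mod 97 = 63
Option D: s[1]='h'->'j', delta=(10-8)*7^2 mod 97 = 1, hash=49+1 mod 97 = 50
Option E: s[1]='h'->'f', delta=(6-8)*7^2 mod 97 = 96, hash=49+96 mod 97 = 48

Answer: B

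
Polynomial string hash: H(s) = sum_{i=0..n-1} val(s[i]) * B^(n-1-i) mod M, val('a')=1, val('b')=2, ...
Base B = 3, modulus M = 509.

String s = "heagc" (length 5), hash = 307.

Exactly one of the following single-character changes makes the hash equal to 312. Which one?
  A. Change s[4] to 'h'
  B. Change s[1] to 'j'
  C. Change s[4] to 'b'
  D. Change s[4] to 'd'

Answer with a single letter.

Answer: A

Derivation:
Option A: s[4]='c'->'h', delta=(8-3)*3^0 mod 509 = 5, hash=307+5 mod 509 = 312 <-- target
Option B: s[1]='e'->'j', delta=(10-5)*3^3 mod 509 = 135, hash=307+135 mod 509 = 442
Option C: s[4]='c'->'b', delta=(2-3)*3^0 mod 509 = 508, hash=307+508 mod 509 = 306
Option D: s[4]='c'->'d', delta=(4-3)*3^0 mod 509 = 1, hash=307+1 mod 509 = 308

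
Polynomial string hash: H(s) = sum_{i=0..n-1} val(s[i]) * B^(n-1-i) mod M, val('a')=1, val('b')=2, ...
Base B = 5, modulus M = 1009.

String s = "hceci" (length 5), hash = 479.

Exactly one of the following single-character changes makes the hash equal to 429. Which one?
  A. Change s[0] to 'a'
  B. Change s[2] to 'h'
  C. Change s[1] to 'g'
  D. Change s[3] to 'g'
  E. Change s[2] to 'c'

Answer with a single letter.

Answer: E

Derivation:
Option A: s[0]='h'->'a', delta=(1-8)*5^4 mod 1009 = 670, hash=479+670 mod 1009 = 140
Option B: s[2]='e'->'h', delta=(8-5)*5^2 mod 1009 = 75, hash=479+75 mod 1009 = 554
Option C: s[1]='c'->'g', delta=(7-3)*5^3 mod 1009 = 500, hash=479+500 mod 1009 = 979
Option D: s[3]='c'->'g', delta=(7-3)*5^1 mod 1009 = 20, hash=479+20 mod 1009 = 499
Option E: s[2]='e'->'c', delta=(3-5)*5^2 mod 1009 = 959, hash=479+959 mod 1009 = 429 <-- target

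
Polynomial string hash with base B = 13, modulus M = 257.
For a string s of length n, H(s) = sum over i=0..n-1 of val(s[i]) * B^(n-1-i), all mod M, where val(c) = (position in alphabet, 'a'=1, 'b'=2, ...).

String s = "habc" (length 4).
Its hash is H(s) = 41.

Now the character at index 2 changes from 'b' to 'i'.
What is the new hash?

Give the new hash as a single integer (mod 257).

Answer: 132

Derivation:
val('b') = 2, val('i') = 9
Position k = 2, exponent = n-1-k = 1
B^1 mod M = 13^1 mod 257 = 13
Delta = (9 - 2) * 13 mod 257 = 91
New hash = (41 + 91) mod 257 = 132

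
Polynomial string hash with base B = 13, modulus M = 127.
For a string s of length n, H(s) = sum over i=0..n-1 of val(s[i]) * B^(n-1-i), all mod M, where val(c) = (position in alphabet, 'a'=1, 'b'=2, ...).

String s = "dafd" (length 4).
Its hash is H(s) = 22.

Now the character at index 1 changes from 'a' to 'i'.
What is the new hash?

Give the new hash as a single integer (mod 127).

val('a') = 1, val('i') = 9
Position k = 1, exponent = n-1-k = 2
B^2 mod M = 13^2 mod 127 = 42
Delta = (9 - 1) * 42 mod 127 = 82
New hash = (22 + 82) mod 127 = 104

Answer: 104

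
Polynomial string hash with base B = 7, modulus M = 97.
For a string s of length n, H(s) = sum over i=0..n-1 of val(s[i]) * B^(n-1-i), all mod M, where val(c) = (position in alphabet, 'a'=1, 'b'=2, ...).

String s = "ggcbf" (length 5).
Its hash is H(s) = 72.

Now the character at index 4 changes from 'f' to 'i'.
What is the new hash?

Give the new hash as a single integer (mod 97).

val('f') = 6, val('i') = 9
Position k = 4, exponent = n-1-k = 0
B^0 mod M = 7^0 mod 97 = 1
Delta = (9 - 6) * 1 mod 97 = 3
New hash = (72 + 3) mod 97 = 75

Answer: 75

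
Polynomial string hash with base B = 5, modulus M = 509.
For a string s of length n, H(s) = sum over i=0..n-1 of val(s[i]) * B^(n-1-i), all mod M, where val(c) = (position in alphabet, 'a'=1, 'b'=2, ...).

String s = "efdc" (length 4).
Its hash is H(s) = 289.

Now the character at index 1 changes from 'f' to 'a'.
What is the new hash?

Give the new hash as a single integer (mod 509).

Answer: 164

Derivation:
val('f') = 6, val('a') = 1
Position k = 1, exponent = n-1-k = 2
B^2 mod M = 5^2 mod 509 = 25
Delta = (1 - 6) * 25 mod 509 = 384
New hash = (289 + 384) mod 509 = 164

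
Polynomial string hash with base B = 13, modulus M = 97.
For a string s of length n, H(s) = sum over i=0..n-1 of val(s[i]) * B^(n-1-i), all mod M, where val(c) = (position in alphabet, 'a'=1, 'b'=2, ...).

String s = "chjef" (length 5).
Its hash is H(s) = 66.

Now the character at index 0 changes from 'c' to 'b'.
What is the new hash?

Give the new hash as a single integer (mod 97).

Answer: 23

Derivation:
val('c') = 3, val('b') = 2
Position k = 0, exponent = n-1-k = 4
B^4 mod M = 13^4 mod 97 = 43
Delta = (2 - 3) * 43 mod 97 = 54
New hash = (66 + 54) mod 97 = 23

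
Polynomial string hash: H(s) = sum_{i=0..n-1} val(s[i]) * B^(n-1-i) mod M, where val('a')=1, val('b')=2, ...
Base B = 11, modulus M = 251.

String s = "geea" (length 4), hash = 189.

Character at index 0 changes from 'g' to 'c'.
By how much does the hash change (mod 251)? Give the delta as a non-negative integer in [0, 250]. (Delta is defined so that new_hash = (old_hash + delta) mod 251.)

Delta formula: (val(new) - val(old)) * B^(n-1-k) mod M
  val('c') - val('g') = 3 - 7 = -4
  B^(n-1-k) = 11^3 mod 251 = 76
  Delta = -4 * 76 mod 251 = 198

Answer: 198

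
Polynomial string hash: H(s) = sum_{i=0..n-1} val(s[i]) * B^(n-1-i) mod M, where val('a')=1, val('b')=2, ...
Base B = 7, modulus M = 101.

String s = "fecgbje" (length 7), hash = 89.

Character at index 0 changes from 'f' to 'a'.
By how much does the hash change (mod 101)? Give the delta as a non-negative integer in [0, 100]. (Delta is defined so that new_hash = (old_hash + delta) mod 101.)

Answer: 80

Derivation:
Delta formula: (val(new) - val(old)) * B^(n-1-k) mod M
  val('a') - val('f') = 1 - 6 = -5
  B^(n-1-k) = 7^6 mod 101 = 85
  Delta = -5 * 85 mod 101 = 80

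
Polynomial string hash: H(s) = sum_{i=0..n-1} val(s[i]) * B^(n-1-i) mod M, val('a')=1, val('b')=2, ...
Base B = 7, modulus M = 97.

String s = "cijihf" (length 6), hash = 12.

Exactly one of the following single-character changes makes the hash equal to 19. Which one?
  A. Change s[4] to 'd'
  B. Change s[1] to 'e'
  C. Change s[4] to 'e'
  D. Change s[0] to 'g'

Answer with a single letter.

Option A: s[4]='h'->'d', delta=(4-8)*7^1 mod 97 = 69, hash=12+69 mod 97 = 81
Option B: s[1]='i'->'e', delta=(5-9)*7^4 mod 97 = 96, hash=12+96 mod 97 = 11
Option C: s[4]='h'->'e', delta=(5-8)*7^1 mod 97 = 76, hash=12+76 mod 97 = 88
Option D: s[0]='c'->'g', delta=(7-3)*7^5 mod 97 = 7, hash=12+7 mod 97 = 19 <-- target

Answer: D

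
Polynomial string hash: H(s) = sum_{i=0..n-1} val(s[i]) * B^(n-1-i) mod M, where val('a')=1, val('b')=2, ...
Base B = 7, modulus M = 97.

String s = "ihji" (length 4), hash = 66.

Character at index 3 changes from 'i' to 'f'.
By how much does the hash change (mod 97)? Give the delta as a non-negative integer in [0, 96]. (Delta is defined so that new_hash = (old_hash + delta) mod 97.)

Delta formula: (val(new) - val(old)) * B^(n-1-k) mod M
  val('f') - val('i') = 6 - 9 = -3
  B^(n-1-k) = 7^0 mod 97 = 1
  Delta = -3 * 1 mod 97 = 94

Answer: 94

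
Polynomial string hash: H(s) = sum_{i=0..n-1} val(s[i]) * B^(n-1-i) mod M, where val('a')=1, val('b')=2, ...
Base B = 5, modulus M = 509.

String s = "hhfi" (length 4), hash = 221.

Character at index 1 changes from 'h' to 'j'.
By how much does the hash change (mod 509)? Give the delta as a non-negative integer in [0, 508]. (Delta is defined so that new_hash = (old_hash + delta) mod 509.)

Delta formula: (val(new) - val(old)) * B^(n-1-k) mod M
  val('j') - val('h') = 10 - 8 = 2
  B^(n-1-k) = 5^2 mod 509 = 25
  Delta = 2 * 25 mod 509 = 50

Answer: 50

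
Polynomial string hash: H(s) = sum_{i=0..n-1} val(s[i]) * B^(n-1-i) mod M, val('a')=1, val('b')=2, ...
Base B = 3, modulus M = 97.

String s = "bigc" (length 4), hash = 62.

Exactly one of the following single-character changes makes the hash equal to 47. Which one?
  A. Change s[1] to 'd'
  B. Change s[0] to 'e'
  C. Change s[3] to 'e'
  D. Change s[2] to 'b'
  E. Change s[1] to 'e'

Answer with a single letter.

Answer: D

Derivation:
Option A: s[1]='i'->'d', delta=(4-9)*3^2 mod 97 = 52, hash=62+52 mod 97 = 17
Option B: s[0]='b'->'e', delta=(5-2)*3^3 mod 97 = 81, hash=62+81 mod 97 = 46
Option C: s[3]='c'->'e', delta=(5-3)*3^0 mod 97 = 2, hash=62+2 mod 97 = 64
Option D: s[2]='g'->'b', delta=(2-7)*3^1 mod 97 = 82, hash=62+82 mod 97 = 47 <-- target
Option E: s[1]='i'->'e', delta=(5-9)*3^2 mod 97 = 61, hash=62+61 mod 97 = 26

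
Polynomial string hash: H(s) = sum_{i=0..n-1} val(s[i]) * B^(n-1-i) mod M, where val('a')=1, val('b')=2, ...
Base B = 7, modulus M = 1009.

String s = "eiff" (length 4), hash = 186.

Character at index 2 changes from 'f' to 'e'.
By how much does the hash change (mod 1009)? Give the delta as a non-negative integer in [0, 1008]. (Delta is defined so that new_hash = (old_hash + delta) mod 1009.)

Delta formula: (val(new) - val(old)) * B^(n-1-k) mod M
  val('e') - val('f') = 5 - 6 = -1
  B^(n-1-k) = 7^1 mod 1009 = 7
  Delta = -1 * 7 mod 1009 = 1002

Answer: 1002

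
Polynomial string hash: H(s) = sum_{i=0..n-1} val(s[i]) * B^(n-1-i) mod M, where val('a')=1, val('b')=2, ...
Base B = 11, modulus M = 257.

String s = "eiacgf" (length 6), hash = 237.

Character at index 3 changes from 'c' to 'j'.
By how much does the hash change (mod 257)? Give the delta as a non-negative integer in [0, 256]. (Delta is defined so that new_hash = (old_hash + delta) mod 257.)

Delta formula: (val(new) - val(old)) * B^(n-1-k) mod M
  val('j') - val('c') = 10 - 3 = 7
  B^(n-1-k) = 11^2 mod 257 = 121
  Delta = 7 * 121 mod 257 = 76

Answer: 76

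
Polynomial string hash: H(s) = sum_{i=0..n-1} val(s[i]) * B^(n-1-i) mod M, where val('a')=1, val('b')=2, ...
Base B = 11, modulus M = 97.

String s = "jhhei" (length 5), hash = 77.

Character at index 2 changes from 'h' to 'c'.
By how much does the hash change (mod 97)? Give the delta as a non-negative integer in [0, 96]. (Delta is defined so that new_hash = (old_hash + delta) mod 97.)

Answer: 74

Derivation:
Delta formula: (val(new) - val(old)) * B^(n-1-k) mod M
  val('c') - val('h') = 3 - 8 = -5
  B^(n-1-k) = 11^2 mod 97 = 24
  Delta = -5 * 24 mod 97 = 74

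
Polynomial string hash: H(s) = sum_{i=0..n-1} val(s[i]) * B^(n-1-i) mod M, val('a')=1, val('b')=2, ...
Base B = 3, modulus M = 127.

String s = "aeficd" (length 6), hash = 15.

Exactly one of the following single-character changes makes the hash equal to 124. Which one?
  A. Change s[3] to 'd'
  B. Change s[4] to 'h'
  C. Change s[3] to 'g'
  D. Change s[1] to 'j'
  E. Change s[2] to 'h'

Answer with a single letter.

Option A: s[3]='i'->'d', delta=(4-9)*3^2 mod 127 = 82, hash=15+82 mod 127 = 97
Option B: s[4]='c'->'h', delta=(8-3)*3^1 mod 127 = 15, hash=15+15 mod 127 = 30
Option C: s[3]='i'->'g', delta=(7-9)*3^2 mod 127 = 109, hash=15+109 mod 127 = 124 <-- target
Option D: s[1]='e'->'j', delta=(10-5)*3^4 mod 127 = 24, hash=15+24 mod 127 = 39
Option E: s[2]='f'->'h', delta=(8-6)*3^3 mod 127 = 54, hash=15+54 mod 127 = 69

Answer: C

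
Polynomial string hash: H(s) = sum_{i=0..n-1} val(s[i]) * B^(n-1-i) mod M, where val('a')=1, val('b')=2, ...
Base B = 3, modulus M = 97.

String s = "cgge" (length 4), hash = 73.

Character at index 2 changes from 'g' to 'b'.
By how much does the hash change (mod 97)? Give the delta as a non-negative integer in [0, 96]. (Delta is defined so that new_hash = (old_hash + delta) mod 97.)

Answer: 82

Derivation:
Delta formula: (val(new) - val(old)) * B^(n-1-k) mod M
  val('b') - val('g') = 2 - 7 = -5
  B^(n-1-k) = 3^1 mod 97 = 3
  Delta = -5 * 3 mod 97 = 82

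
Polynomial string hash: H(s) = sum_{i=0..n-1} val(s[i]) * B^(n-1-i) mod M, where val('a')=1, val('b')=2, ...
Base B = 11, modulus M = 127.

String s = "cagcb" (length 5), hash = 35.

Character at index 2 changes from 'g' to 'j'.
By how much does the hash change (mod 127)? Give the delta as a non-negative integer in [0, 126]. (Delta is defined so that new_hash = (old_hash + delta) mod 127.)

Delta formula: (val(new) - val(old)) * B^(n-1-k) mod M
  val('j') - val('g') = 10 - 7 = 3
  B^(n-1-k) = 11^2 mod 127 = 121
  Delta = 3 * 121 mod 127 = 109

Answer: 109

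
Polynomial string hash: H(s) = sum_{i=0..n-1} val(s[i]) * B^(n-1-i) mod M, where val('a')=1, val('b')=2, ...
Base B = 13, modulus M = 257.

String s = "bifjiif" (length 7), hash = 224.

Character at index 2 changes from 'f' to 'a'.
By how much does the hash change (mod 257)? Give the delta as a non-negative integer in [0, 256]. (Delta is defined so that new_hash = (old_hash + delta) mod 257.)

Answer: 87

Derivation:
Delta formula: (val(new) - val(old)) * B^(n-1-k) mod M
  val('a') - val('f') = 1 - 6 = -5
  B^(n-1-k) = 13^4 mod 257 = 34
  Delta = -5 * 34 mod 257 = 87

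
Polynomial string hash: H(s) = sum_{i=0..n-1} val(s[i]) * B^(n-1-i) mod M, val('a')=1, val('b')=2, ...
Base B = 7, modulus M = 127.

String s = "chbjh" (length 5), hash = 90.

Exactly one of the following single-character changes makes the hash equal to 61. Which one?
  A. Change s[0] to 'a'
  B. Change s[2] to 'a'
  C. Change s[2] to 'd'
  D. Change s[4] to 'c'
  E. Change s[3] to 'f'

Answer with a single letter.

Option A: s[0]='c'->'a', delta=(1-3)*7^4 mod 127 = 24, hash=90+24 mod 127 = 114
Option B: s[2]='b'->'a', delta=(1-2)*7^2 mod 127 = 78, hash=90+78 mod 127 = 41
Option C: s[2]='b'->'d', delta=(4-2)*7^2 mod 127 = 98, hash=90+98 mod 127 = 61 <-- target
Option D: s[4]='h'->'c', delta=(3-8)*7^0 mod 127 = 122, hash=90+122 mod 127 = 85
Option E: s[3]='j'->'f', delta=(6-10)*7^1 mod 127 = 99, hash=90+99 mod 127 = 62

Answer: C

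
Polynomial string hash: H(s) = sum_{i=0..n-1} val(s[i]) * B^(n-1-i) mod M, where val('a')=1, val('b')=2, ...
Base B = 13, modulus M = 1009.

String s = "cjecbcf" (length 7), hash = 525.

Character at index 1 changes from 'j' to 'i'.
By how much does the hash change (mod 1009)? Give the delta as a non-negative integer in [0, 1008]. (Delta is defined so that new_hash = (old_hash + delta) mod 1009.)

Delta formula: (val(new) - val(old)) * B^(n-1-k) mod M
  val('i') - val('j') = 9 - 10 = -1
  B^(n-1-k) = 13^5 mod 1009 = 990
  Delta = -1 * 990 mod 1009 = 19

Answer: 19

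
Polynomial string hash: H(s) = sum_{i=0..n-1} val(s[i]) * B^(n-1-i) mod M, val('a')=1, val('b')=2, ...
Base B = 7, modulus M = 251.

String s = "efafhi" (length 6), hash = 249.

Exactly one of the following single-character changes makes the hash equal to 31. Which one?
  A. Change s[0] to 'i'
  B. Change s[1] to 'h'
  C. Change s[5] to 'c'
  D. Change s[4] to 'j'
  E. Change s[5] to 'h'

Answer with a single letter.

Answer: B

Derivation:
Option A: s[0]='e'->'i', delta=(9-5)*7^5 mod 251 = 211, hash=249+211 mod 251 = 209
Option B: s[1]='f'->'h', delta=(8-6)*7^4 mod 251 = 33, hash=249+33 mod 251 = 31 <-- target
Option C: s[5]='i'->'c', delta=(3-9)*7^0 mod 251 = 245, hash=249+245 mod 251 = 243
Option D: s[4]='h'->'j', delta=(10-8)*7^1 mod 251 = 14, hash=249+14 mod 251 = 12
Option E: s[5]='i'->'h', delta=(8-9)*7^0 mod 251 = 250, hash=249+250 mod 251 = 248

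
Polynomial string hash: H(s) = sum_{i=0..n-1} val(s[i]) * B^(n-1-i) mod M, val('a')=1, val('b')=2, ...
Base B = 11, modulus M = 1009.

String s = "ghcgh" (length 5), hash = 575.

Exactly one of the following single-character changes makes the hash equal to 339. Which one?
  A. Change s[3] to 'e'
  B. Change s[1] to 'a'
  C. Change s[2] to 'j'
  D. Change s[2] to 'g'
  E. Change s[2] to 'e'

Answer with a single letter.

Answer: B

Derivation:
Option A: s[3]='g'->'e', delta=(5-7)*11^1 mod 1009 = 987, hash=575+987 mod 1009 = 553
Option B: s[1]='h'->'a', delta=(1-8)*11^3 mod 1009 = 773, hash=575+773 mod 1009 = 339 <-- target
Option C: s[2]='c'->'j', delta=(10-3)*11^2 mod 1009 = 847, hash=575+847 mod 1009 = 413
Option D: s[2]='c'->'g', delta=(7-3)*11^2 mod 1009 = 484, hash=575+484 mod 1009 = 50
Option E: s[2]='c'->'e', delta=(5-3)*11^2 mod 1009 = 242, hash=575+242 mod 1009 = 817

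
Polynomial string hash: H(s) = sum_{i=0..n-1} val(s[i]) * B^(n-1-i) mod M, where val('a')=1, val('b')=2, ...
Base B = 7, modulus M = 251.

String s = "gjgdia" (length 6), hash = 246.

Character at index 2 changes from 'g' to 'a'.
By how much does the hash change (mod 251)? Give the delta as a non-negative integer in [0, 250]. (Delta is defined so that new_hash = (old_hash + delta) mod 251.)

Answer: 201

Derivation:
Delta formula: (val(new) - val(old)) * B^(n-1-k) mod M
  val('a') - val('g') = 1 - 7 = -6
  B^(n-1-k) = 7^3 mod 251 = 92
  Delta = -6 * 92 mod 251 = 201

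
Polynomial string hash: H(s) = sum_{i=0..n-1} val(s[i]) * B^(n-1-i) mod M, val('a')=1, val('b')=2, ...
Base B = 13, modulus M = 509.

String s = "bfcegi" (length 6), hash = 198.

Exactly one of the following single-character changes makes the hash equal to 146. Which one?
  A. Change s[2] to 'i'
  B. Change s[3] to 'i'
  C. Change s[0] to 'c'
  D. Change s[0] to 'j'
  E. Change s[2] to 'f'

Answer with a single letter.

Option A: s[2]='c'->'i', delta=(9-3)*13^3 mod 509 = 457, hash=198+457 mod 509 = 146 <-- target
Option B: s[3]='e'->'i', delta=(9-5)*13^2 mod 509 = 167, hash=198+167 mod 509 = 365
Option C: s[0]='b'->'c', delta=(3-2)*13^5 mod 509 = 232, hash=198+232 mod 509 = 430
Option D: s[0]='b'->'j', delta=(10-2)*13^5 mod 509 = 329, hash=198+329 mod 509 = 18
Option E: s[2]='c'->'f', delta=(6-3)*13^3 mod 509 = 483, hash=198+483 mod 509 = 172

Answer: A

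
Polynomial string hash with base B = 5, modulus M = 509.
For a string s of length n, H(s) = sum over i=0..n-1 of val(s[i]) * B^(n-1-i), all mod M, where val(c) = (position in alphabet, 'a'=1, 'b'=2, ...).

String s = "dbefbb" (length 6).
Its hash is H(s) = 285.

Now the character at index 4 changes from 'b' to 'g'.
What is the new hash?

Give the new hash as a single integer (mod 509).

Answer: 310

Derivation:
val('b') = 2, val('g') = 7
Position k = 4, exponent = n-1-k = 1
B^1 mod M = 5^1 mod 509 = 5
Delta = (7 - 2) * 5 mod 509 = 25
New hash = (285 + 25) mod 509 = 310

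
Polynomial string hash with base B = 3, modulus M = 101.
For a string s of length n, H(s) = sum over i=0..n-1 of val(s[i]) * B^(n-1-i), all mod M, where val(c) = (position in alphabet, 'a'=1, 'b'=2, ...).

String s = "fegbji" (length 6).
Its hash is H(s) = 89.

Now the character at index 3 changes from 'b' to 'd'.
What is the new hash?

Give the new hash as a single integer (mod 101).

Answer: 6

Derivation:
val('b') = 2, val('d') = 4
Position k = 3, exponent = n-1-k = 2
B^2 mod M = 3^2 mod 101 = 9
Delta = (4 - 2) * 9 mod 101 = 18
New hash = (89 + 18) mod 101 = 6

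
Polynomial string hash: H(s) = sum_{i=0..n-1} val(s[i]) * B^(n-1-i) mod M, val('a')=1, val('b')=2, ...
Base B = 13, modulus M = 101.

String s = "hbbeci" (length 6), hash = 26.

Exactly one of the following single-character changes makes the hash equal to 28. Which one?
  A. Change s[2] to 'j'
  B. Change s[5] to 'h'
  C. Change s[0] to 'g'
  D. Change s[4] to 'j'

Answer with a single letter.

Option A: s[2]='b'->'j', delta=(10-2)*13^3 mod 101 = 2, hash=26+2 mod 101 = 28 <-- target
Option B: s[5]='i'->'h', delta=(8-9)*13^0 mod 101 = 100, hash=26+100 mod 101 = 25
Option C: s[0]='h'->'g', delta=(7-8)*13^5 mod 101 = 84, hash=26+84 mod 101 = 9
Option D: s[4]='c'->'j', delta=(10-3)*13^1 mod 101 = 91, hash=26+91 mod 101 = 16

Answer: A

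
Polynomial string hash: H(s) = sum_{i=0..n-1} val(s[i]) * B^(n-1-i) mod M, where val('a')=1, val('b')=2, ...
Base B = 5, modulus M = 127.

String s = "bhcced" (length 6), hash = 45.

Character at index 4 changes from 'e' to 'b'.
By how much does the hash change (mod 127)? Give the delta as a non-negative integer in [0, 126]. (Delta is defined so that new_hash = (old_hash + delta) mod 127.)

Delta formula: (val(new) - val(old)) * B^(n-1-k) mod M
  val('b') - val('e') = 2 - 5 = -3
  B^(n-1-k) = 5^1 mod 127 = 5
  Delta = -3 * 5 mod 127 = 112

Answer: 112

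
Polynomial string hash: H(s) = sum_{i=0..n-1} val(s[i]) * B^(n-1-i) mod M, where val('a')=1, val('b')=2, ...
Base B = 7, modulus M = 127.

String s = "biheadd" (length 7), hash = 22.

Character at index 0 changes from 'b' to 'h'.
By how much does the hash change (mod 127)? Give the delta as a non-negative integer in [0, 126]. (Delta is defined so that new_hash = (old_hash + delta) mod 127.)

Delta formula: (val(new) - val(old)) * B^(n-1-k) mod M
  val('h') - val('b') = 8 - 2 = 6
  B^(n-1-k) = 7^6 mod 127 = 47
  Delta = 6 * 47 mod 127 = 28

Answer: 28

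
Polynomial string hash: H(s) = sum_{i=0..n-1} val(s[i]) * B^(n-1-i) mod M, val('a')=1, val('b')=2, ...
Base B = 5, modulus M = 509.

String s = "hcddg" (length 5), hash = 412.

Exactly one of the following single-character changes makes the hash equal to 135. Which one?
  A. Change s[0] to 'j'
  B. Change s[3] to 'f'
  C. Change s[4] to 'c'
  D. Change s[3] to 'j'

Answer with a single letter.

Answer: A

Derivation:
Option A: s[0]='h'->'j', delta=(10-8)*5^4 mod 509 = 232, hash=412+232 mod 509 = 135 <-- target
Option B: s[3]='d'->'f', delta=(6-4)*5^1 mod 509 = 10, hash=412+10 mod 509 = 422
Option C: s[4]='g'->'c', delta=(3-7)*5^0 mod 509 = 505, hash=412+505 mod 509 = 408
Option D: s[3]='d'->'j', delta=(10-4)*5^1 mod 509 = 30, hash=412+30 mod 509 = 442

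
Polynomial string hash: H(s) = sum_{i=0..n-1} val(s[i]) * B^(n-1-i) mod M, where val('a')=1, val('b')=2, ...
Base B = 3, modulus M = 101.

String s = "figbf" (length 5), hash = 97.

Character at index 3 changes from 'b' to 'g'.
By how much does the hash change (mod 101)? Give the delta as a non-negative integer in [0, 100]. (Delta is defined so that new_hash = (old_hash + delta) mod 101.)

Answer: 15

Derivation:
Delta formula: (val(new) - val(old)) * B^(n-1-k) mod M
  val('g') - val('b') = 7 - 2 = 5
  B^(n-1-k) = 3^1 mod 101 = 3
  Delta = 5 * 3 mod 101 = 15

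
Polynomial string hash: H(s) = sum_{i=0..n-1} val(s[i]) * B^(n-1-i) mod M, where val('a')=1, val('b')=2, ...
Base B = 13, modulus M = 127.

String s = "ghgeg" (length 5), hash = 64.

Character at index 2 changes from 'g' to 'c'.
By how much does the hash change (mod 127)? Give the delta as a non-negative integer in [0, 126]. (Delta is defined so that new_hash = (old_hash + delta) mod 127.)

Answer: 86

Derivation:
Delta formula: (val(new) - val(old)) * B^(n-1-k) mod M
  val('c') - val('g') = 3 - 7 = -4
  B^(n-1-k) = 13^2 mod 127 = 42
  Delta = -4 * 42 mod 127 = 86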